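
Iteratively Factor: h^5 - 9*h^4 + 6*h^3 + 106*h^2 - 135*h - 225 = (h + 3)*(h^4 - 12*h^3 + 42*h^2 - 20*h - 75) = (h - 5)*(h + 3)*(h^3 - 7*h^2 + 7*h + 15) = (h - 5)*(h + 1)*(h + 3)*(h^2 - 8*h + 15) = (h - 5)^2*(h + 1)*(h + 3)*(h - 3)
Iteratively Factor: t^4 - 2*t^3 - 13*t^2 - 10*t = (t)*(t^3 - 2*t^2 - 13*t - 10) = t*(t - 5)*(t^2 + 3*t + 2) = t*(t - 5)*(t + 2)*(t + 1)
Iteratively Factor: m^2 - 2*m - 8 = (m - 4)*(m + 2)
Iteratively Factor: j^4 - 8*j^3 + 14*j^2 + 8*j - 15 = (j + 1)*(j^3 - 9*j^2 + 23*j - 15) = (j - 3)*(j + 1)*(j^2 - 6*j + 5) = (j - 3)*(j - 1)*(j + 1)*(j - 5)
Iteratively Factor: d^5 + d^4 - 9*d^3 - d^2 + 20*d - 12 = (d - 1)*(d^4 + 2*d^3 - 7*d^2 - 8*d + 12) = (d - 1)^2*(d^3 + 3*d^2 - 4*d - 12) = (d - 2)*(d - 1)^2*(d^2 + 5*d + 6) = (d - 2)*(d - 1)^2*(d + 2)*(d + 3)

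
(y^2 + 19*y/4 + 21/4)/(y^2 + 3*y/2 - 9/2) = (4*y + 7)/(2*(2*y - 3))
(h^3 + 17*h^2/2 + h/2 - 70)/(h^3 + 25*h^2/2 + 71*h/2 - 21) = (2*h^2 + 3*h - 20)/(2*h^2 + 11*h - 6)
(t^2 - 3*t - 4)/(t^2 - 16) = (t + 1)/(t + 4)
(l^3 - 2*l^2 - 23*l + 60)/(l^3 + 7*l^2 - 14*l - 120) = (l - 3)/(l + 6)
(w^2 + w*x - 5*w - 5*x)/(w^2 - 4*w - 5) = (w + x)/(w + 1)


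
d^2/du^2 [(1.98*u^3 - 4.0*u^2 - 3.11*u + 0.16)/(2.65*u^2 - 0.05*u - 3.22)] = (-10.93937*u^3 - 196.13772*u^2 - 36.176388*u - 79.21442)/(18.609625*u^6 - 1.053375*u^5 - 67.817475*u^4 + 2.559775*u^3 + 82.40463*u^2 - 1.55526*u - 33.386248)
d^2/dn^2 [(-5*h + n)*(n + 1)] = 2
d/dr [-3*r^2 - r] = -6*r - 1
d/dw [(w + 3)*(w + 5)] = 2*w + 8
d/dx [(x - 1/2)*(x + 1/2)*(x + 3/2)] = 3*x^2 + 3*x - 1/4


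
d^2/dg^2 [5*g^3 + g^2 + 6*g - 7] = 30*g + 2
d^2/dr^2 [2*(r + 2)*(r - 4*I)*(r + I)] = 12*r + 8 - 12*I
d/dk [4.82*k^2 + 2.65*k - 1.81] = 9.64*k + 2.65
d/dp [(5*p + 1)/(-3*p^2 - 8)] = (15*p^2 + 6*p - 40)/(9*p^4 + 48*p^2 + 64)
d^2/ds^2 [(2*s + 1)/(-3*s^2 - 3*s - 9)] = 2*(2*s + 1)*(3*s^2 + 3*s - (2*s + 1)^2 + 9)/(3*(s^2 + s + 3)^3)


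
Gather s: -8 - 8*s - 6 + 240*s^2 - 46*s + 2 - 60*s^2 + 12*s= 180*s^2 - 42*s - 12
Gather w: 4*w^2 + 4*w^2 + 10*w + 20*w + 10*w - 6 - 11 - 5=8*w^2 + 40*w - 22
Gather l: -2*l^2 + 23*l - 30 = -2*l^2 + 23*l - 30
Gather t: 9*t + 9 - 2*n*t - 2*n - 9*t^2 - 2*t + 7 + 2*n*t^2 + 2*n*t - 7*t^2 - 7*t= -2*n + t^2*(2*n - 16) + 16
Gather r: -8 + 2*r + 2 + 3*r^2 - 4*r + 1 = 3*r^2 - 2*r - 5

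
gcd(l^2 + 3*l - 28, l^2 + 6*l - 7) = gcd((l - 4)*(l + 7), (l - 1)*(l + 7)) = l + 7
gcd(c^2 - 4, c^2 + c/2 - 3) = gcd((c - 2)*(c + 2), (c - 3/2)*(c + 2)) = c + 2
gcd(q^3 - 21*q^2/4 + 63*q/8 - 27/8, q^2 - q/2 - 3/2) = q - 3/2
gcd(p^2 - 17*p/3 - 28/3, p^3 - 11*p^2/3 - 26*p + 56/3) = p - 7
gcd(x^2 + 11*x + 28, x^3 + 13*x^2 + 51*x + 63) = x + 7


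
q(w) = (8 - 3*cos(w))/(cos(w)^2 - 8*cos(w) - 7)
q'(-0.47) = 0.19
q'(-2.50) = 22968.35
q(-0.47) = -0.40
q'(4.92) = 1.08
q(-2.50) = 204.07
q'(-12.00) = -0.23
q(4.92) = -0.86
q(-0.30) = -0.37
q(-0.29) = -0.37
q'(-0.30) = 0.11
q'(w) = (8 - 3*cos(w))*(2*sin(w)*cos(w) - 8*sin(w))/(cos(w)^2 - 8*cos(w) - 7)^2 + 3*sin(w)/(cos(w)^2 - 8*cos(w) - 7) = (-3*cos(w)^2 + 16*cos(w) - 85)*sin(w)/(sin(w)^2 + 8*cos(w) + 6)^2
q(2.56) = 27.44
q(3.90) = -15.29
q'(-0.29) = 0.11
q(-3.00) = 5.77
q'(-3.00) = 4.06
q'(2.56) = -376.40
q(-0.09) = -0.36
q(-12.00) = -0.42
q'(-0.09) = 0.03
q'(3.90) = 152.46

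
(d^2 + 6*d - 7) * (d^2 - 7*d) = d^4 - d^3 - 49*d^2 + 49*d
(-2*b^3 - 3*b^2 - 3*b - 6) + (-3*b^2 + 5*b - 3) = -2*b^3 - 6*b^2 + 2*b - 9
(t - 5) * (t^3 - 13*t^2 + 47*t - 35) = t^4 - 18*t^3 + 112*t^2 - 270*t + 175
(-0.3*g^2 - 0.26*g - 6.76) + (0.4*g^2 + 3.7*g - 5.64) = 0.1*g^2 + 3.44*g - 12.4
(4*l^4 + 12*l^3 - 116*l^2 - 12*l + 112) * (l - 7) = 4*l^5 - 16*l^4 - 200*l^3 + 800*l^2 + 196*l - 784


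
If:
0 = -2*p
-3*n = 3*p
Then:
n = 0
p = 0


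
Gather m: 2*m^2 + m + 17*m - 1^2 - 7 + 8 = 2*m^2 + 18*m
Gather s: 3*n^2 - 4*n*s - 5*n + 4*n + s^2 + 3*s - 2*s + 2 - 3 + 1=3*n^2 - n + s^2 + s*(1 - 4*n)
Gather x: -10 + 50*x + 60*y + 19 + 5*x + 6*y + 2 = 55*x + 66*y + 11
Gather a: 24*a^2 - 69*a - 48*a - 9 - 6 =24*a^2 - 117*a - 15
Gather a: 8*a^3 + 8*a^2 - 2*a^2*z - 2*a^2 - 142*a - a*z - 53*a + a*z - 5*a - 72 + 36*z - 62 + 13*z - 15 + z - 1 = 8*a^3 + a^2*(6 - 2*z) - 200*a + 50*z - 150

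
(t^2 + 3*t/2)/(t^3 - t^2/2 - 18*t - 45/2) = t/(t^2 - 2*t - 15)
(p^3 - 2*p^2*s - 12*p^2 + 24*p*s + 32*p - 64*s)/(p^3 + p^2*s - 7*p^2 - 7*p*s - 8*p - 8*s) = (p^2 - 2*p*s - 4*p + 8*s)/(p^2 + p*s + p + s)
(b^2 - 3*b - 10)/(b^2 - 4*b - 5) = (b + 2)/(b + 1)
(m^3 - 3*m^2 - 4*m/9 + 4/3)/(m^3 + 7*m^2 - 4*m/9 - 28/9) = (m - 3)/(m + 7)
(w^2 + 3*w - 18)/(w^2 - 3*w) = (w + 6)/w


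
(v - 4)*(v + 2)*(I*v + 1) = I*v^3 + v^2 - 2*I*v^2 - 2*v - 8*I*v - 8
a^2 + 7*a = a*(a + 7)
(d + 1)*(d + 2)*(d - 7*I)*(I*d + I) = I*d^4 + 7*d^3 + 4*I*d^3 + 28*d^2 + 5*I*d^2 + 35*d + 2*I*d + 14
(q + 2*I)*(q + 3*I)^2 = q^3 + 8*I*q^2 - 21*q - 18*I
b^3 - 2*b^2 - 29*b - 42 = (b - 7)*(b + 2)*(b + 3)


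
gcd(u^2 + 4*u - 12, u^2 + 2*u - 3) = 1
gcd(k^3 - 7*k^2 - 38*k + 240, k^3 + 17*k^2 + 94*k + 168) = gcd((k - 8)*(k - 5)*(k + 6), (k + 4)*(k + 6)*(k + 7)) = k + 6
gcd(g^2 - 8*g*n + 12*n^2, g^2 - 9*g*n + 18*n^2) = g - 6*n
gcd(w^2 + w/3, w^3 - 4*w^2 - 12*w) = w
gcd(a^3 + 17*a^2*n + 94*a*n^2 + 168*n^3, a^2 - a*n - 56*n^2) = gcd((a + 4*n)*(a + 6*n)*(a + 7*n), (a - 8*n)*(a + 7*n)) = a + 7*n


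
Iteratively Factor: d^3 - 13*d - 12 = (d - 4)*(d^2 + 4*d + 3) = (d - 4)*(d + 1)*(d + 3)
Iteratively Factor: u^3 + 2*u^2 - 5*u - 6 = (u + 1)*(u^2 + u - 6) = (u - 2)*(u + 1)*(u + 3)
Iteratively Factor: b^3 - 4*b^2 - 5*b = (b)*(b^2 - 4*b - 5) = b*(b - 5)*(b + 1)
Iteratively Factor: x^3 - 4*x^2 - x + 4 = (x - 4)*(x^2 - 1) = (x - 4)*(x - 1)*(x + 1)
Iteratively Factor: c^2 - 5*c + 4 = (c - 4)*(c - 1)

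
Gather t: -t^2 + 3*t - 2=-t^2 + 3*t - 2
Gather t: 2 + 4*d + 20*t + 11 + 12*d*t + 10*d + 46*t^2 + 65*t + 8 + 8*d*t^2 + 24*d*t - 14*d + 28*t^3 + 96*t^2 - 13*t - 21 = 28*t^3 + t^2*(8*d + 142) + t*(36*d + 72)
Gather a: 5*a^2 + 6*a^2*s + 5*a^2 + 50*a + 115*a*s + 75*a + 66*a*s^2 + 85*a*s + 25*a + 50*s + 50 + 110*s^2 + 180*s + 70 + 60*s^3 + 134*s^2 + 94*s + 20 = a^2*(6*s + 10) + a*(66*s^2 + 200*s + 150) + 60*s^3 + 244*s^2 + 324*s + 140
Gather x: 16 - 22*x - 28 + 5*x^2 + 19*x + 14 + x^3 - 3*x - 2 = x^3 + 5*x^2 - 6*x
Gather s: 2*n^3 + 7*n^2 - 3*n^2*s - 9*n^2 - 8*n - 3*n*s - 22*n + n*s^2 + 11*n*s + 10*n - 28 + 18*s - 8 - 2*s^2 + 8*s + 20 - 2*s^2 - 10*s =2*n^3 - 2*n^2 - 20*n + s^2*(n - 4) + s*(-3*n^2 + 8*n + 16) - 16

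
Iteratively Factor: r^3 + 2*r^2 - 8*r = (r + 4)*(r^2 - 2*r) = (r - 2)*(r + 4)*(r)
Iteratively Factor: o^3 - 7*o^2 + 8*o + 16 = (o - 4)*(o^2 - 3*o - 4) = (o - 4)^2*(o + 1)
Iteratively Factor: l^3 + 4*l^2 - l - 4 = (l + 4)*(l^2 - 1) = (l + 1)*(l + 4)*(l - 1)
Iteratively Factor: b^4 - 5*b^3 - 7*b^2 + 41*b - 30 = (b - 1)*(b^3 - 4*b^2 - 11*b + 30) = (b - 2)*(b - 1)*(b^2 - 2*b - 15) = (b - 2)*(b - 1)*(b + 3)*(b - 5)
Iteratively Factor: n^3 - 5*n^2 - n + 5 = (n - 1)*(n^2 - 4*n - 5) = (n - 1)*(n + 1)*(n - 5)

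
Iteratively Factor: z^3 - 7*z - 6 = (z - 3)*(z^2 + 3*z + 2) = (z - 3)*(z + 1)*(z + 2)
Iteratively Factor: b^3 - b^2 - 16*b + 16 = (b + 4)*(b^2 - 5*b + 4) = (b - 1)*(b + 4)*(b - 4)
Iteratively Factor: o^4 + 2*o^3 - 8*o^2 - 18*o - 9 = (o + 3)*(o^3 - o^2 - 5*o - 3) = (o + 1)*(o + 3)*(o^2 - 2*o - 3) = (o + 1)^2*(o + 3)*(o - 3)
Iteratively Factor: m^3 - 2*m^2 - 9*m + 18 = (m - 2)*(m^2 - 9) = (m - 2)*(m + 3)*(m - 3)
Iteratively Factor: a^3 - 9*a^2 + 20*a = (a)*(a^2 - 9*a + 20) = a*(a - 5)*(a - 4)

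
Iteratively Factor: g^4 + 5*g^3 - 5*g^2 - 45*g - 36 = (g + 1)*(g^3 + 4*g^2 - 9*g - 36) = (g + 1)*(g + 3)*(g^2 + g - 12) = (g + 1)*(g + 3)*(g + 4)*(g - 3)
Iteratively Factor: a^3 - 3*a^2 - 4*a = (a - 4)*(a^2 + a) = (a - 4)*(a + 1)*(a)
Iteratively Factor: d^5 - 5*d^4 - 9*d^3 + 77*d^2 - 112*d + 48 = (d - 1)*(d^4 - 4*d^3 - 13*d^2 + 64*d - 48) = (d - 1)^2*(d^3 - 3*d^2 - 16*d + 48) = (d - 1)^2*(d + 4)*(d^2 - 7*d + 12) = (d - 4)*(d - 1)^2*(d + 4)*(d - 3)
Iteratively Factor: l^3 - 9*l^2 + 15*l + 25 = (l - 5)*(l^2 - 4*l - 5) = (l - 5)^2*(l + 1)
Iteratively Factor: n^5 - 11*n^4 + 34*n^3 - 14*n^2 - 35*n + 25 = (n + 1)*(n^4 - 12*n^3 + 46*n^2 - 60*n + 25) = (n - 1)*(n + 1)*(n^3 - 11*n^2 + 35*n - 25) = (n - 5)*(n - 1)*(n + 1)*(n^2 - 6*n + 5) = (n - 5)*(n - 1)^2*(n + 1)*(n - 5)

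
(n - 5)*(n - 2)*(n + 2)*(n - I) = n^4 - 5*n^3 - I*n^3 - 4*n^2 + 5*I*n^2 + 20*n + 4*I*n - 20*I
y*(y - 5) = y^2 - 5*y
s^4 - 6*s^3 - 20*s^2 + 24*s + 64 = (s - 8)*(s - 2)*(s + 2)^2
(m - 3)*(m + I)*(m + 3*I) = m^3 - 3*m^2 + 4*I*m^2 - 3*m - 12*I*m + 9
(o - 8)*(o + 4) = o^2 - 4*o - 32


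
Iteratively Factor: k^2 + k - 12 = (k + 4)*(k - 3)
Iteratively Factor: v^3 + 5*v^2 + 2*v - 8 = (v + 2)*(v^2 + 3*v - 4) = (v - 1)*(v + 2)*(v + 4)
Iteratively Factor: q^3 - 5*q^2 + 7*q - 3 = (q - 1)*(q^2 - 4*q + 3) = (q - 3)*(q - 1)*(q - 1)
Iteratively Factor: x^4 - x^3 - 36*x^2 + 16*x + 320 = (x + 4)*(x^3 - 5*x^2 - 16*x + 80) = (x + 4)^2*(x^2 - 9*x + 20) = (x - 5)*(x + 4)^2*(x - 4)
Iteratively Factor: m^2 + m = (m + 1)*(m)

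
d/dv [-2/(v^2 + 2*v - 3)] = 4*(v + 1)/(v^2 + 2*v - 3)^2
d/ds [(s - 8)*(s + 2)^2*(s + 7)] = 4*s^3 + 9*s^2 - 112*s - 228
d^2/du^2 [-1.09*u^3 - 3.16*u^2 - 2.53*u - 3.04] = -6.54*u - 6.32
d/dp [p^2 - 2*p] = 2*p - 2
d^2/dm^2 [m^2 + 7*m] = 2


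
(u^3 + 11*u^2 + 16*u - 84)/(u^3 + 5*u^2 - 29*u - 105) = (u^2 + 4*u - 12)/(u^2 - 2*u - 15)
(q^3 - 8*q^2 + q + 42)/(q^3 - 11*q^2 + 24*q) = (q^2 - 5*q - 14)/(q*(q - 8))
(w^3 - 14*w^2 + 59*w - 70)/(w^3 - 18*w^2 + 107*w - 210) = (w - 2)/(w - 6)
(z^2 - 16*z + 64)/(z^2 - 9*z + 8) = (z - 8)/(z - 1)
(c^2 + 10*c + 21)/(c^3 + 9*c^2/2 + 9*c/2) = 2*(c + 7)/(c*(2*c + 3))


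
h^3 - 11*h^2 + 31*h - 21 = (h - 7)*(h - 3)*(h - 1)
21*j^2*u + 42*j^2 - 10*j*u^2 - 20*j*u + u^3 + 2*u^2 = (-7*j + u)*(-3*j + u)*(u + 2)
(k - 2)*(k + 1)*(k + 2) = k^3 + k^2 - 4*k - 4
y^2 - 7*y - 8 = (y - 8)*(y + 1)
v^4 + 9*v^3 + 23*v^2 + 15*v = v*(v + 1)*(v + 3)*(v + 5)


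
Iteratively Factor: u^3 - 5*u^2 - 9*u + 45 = (u - 3)*(u^2 - 2*u - 15) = (u - 3)*(u + 3)*(u - 5)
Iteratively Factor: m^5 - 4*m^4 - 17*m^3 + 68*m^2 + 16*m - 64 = (m + 4)*(m^4 - 8*m^3 + 15*m^2 + 8*m - 16) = (m + 1)*(m + 4)*(m^3 - 9*m^2 + 24*m - 16) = (m - 4)*(m + 1)*(m + 4)*(m^2 - 5*m + 4) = (m - 4)*(m - 1)*(m + 1)*(m + 4)*(m - 4)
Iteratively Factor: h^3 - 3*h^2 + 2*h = (h - 2)*(h^2 - h) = (h - 2)*(h - 1)*(h)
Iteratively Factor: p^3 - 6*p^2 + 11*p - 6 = (p - 1)*(p^2 - 5*p + 6) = (p - 3)*(p - 1)*(p - 2)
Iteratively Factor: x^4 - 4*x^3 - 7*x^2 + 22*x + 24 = (x + 1)*(x^3 - 5*x^2 - 2*x + 24) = (x - 3)*(x + 1)*(x^2 - 2*x - 8) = (x - 4)*(x - 3)*(x + 1)*(x + 2)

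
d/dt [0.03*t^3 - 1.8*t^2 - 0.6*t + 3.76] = 0.09*t^2 - 3.6*t - 0.6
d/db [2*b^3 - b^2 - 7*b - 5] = 6*b^2 - 2*b - 7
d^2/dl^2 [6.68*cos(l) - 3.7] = -6.68*cos(l)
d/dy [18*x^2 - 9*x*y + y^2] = -9*x + 2*y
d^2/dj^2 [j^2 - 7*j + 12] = 2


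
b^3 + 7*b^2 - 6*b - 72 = (b - 3)*(b + 4)*(b + 6)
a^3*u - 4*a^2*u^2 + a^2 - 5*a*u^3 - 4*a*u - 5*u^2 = (a - 5*u)*(a + u)*(a*u + 1)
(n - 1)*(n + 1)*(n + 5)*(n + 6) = n^4 + 11*n^3 + 29*n^2 - 11*n - 30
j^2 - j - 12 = (j - 4)*(j + 3)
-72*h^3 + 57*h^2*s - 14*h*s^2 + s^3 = (-8*h + s)*(-3*h + s)^2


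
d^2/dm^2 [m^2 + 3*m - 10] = 2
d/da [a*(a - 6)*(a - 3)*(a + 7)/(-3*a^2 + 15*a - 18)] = (-2*a^3 + 5*a^2 + 4*a - 84)/(3*(a^2 - 4*a + 4))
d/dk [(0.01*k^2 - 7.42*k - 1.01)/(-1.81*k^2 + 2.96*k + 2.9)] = (-13.4006*k^2 - 3.5982*k - 18.5284)/(3.2761*k^4 - 10.7152*k^3 - 1.7364*k^2 + 17.168*k + 8.41)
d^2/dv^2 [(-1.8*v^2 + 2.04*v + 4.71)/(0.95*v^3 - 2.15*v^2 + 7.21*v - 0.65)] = (-3.249*v^6 + 11.0466*v^5 + 99.9837000000001*v^4 - 234.37536*v^3 + 354.40812*v^2 - 437.72724*v + 494.125692)/(0.857375*v^9 - 5.821125*v^8 + 32.6952*v^7 - 100.0568*v^6 + 256.10511*v^5 - 371.02437*v^4 + 436.465336*v^3 - 104.09412*v^2 + 9.138675*v - 0.274625)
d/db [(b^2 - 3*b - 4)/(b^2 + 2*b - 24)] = 5/(b^2 + 12*b + 36)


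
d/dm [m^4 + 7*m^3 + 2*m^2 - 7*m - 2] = 4*m^3 + 21*m^2 + 4*m - 7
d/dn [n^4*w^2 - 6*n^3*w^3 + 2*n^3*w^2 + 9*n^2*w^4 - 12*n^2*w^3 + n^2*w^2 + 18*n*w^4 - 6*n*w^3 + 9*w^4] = 2*w^2*(2*n^3 - 9*n^2*w + 3*n^2 + 9*n*w^2 - 12*n*w + n + 9*w^2 - 3*w)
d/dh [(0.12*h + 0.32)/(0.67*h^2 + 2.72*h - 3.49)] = (0.0804*h^2 + 0.3264*h - (0.12*h + 0.32)*(1.34*h + 2.72) - 0.4188)/(0.67*h^2 + 2.72*h - 3.49)^2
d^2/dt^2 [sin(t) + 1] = -sin(t)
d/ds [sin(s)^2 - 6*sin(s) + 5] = 2*(sin(s) - 3)*cos(s)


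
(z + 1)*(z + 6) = z^2 + 7*z + 6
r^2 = r^2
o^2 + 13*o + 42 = (o + 6)*(o + 7)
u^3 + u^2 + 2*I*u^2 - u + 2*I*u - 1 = (u + 1)*(u + I)^2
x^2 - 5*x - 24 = (x - 8)*(x + 3)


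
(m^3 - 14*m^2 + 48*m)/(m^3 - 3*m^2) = (m^2 - 14*m + 48)/(m*(m - 3))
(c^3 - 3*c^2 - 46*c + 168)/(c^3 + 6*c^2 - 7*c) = (c^2 - 10*c + 24)/(c*(c - 1))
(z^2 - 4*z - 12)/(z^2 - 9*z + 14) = (z^2 - 4*z - 12)/(z^2 - 9*z + 14)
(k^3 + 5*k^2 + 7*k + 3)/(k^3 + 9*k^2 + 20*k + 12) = (k^2 + 4*k + 3)/(k^2 + 8*k + 12)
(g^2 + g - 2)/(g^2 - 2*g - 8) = (g - 1)/(g - 4)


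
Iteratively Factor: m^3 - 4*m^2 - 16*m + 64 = (m - 4)*(m^2 - 16) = (m - 4)^2*(m + 4)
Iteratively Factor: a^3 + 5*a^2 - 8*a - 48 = (a + 4)*(a^2 + a - 12) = (a - 3)*(a + 4)*(a + 4)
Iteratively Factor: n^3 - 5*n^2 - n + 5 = (n - 5)*(n^2 - 1) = (n - 5)*(n - 1)*(n + 1)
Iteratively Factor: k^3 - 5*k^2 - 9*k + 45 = (k + 3)*(k^2 - 8*k + 15) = (k - 5)*(k + 3)*(k - 3)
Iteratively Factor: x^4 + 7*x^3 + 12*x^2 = (x + 3)*(x^3 + 4*x^2) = x*(x + 3)*(x^2 + 4*x) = x^2*(x + 3)*(x + 4)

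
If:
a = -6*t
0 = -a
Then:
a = 0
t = 0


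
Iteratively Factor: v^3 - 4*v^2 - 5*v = (v)*(v^2 - 4*v - 5) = v*(v + 1)*(v - 5)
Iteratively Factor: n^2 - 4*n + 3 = (n - 3)*(n - 1)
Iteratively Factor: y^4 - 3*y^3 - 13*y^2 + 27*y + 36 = (y + 1)*(y^3 - 4*y^2 - 9*y + 36) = (y - 3)*(y + 1)*(y^2 - y - 12) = (y - 3)*(y + 1)*(y + 3)*(y - 4)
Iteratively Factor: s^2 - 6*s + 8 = (s - 2)*(s - 4)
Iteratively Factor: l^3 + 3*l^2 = (l)*(l^2 + 3*l) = l*(l + 3)*(l)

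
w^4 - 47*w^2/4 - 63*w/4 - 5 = (w - 4)*(w + 1/2)*(w + 1)*(w + 5/2)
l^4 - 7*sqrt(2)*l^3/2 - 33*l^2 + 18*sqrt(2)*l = l*(l - 6*sqrt(2))*(l - sqrt(2)/2)*(l + 3*sqrt(2))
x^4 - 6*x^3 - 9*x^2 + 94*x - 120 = (x - 5)*(x - 3)*(x - 2)*(x + 4)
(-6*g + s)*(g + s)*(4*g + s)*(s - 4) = -24*g^3*s + 96*g^3 - 26*g^2*s^2 + 104*g^2*s - g*s^3 + 4*g*s^2 + s^4 - 4*s^3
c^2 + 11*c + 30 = (c + 5)*(c + 6)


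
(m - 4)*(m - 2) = m^2 - 6*m + 8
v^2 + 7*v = v*(v + 7)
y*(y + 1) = y^2 + y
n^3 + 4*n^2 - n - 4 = (n - 1)*(n + 1)*(n + 4)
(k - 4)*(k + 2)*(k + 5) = k^3 + 3*k^2 - 18*k - 40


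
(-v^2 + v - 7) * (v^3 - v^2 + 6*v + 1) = -v^5 + 2*v^4 - 14*v^3 + 12*v^2 - 41*v - 7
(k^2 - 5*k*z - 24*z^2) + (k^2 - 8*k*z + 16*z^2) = 2*k^2 - 13*k*z - 8*z^2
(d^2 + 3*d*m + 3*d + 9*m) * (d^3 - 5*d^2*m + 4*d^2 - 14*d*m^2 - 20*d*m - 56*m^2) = d^5 - 2*d^4*m + 7*d^4 - 29*d^3*m^2 - 14*d^3*m + 12*d^3 - 42*d^2*m^3 - 203*d^2*m^2 - 24*d^2*m - 294*d*m^3 - 348*d*m^2 - 504*m^3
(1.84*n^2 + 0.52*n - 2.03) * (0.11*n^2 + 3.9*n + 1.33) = 0.2024*n^4 + 7.2332*n^3 + 4.2519*n^2 - 7.2254*n - 2.6999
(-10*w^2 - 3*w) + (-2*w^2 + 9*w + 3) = -12*w^2 + 6*w + 3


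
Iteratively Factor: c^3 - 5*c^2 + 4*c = (c - 4)*(c^2 - c) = c*(c - 4)*(c - 1)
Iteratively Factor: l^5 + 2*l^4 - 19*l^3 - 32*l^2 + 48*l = (l - 1)*(l^4 + 3*l^3 - 16*l^2 - 48*l) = (l - 1)*(l + 4)*(l^3 - l^2 - 12*l) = (l - 4)*(l - 1)*(l + 4)*(l^2 + 3*l) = (l - 4)*(l - 1)*(l + 3)*(l + 4)*(l)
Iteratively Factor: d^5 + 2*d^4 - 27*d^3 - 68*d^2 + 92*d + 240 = (d + 3)*(d^4 - d^3 - 24*d^2 + 4*d + 80) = (d - 2)*(d + 3)*(d^3 + d^2 - 22*d - 40) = (d - 2)*(d + 3)*(d + 4)*(d^2 - 3*d - 10) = (d - 2)*(d + 2)*(d + 3)*(d + 4)*(d - 5)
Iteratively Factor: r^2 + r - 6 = (r + 3)*(r - 2)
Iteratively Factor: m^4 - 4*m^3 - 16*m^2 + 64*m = (m)*(m^3 - 4*m^2 - 16*m + 64) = m*(m - 4)*(m^2 - 16) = m*(m - 4)*(m + 4)*(m - 4)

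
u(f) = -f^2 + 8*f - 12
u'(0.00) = 8.00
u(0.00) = -12.00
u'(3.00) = 2.00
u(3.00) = 3.00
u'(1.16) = 5.68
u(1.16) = -4.07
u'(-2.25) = 12.50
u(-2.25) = -35.06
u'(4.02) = -0.04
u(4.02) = 4.00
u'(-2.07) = 12.14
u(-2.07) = -32.84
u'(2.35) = 3.30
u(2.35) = 1.28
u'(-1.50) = 11.00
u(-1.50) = -26.25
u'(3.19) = 1.62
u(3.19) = 3.34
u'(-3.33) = 14.66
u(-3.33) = -49.73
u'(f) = 8 - 2*f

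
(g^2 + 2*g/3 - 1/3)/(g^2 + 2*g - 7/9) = 3*(g + 1)/(3*g + 7)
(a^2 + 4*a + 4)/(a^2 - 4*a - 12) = (a + 2)/(a - 6)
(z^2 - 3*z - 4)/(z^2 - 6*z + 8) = (z + 1)/(z - 2)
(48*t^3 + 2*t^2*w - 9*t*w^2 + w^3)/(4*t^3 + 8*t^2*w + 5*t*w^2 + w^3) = (24*t^2 - 11*t*w + w^2)/(2*t^2 + 3*t*w + w^2)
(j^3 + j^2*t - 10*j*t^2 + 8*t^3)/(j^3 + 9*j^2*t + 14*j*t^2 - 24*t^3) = (j - 2*t)/(j + 6*t)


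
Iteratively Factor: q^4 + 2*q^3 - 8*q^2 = (q)*(q^3 + 2*q^2 - 8*q) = q*(q + 4)*(q^2 - 2*q) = q*(q - 2)*(q + 4)*(q)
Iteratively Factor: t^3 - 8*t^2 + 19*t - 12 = (t - 3)*(t^2 - 5*t + 4) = (t - 4)*(t - 3)*(t - 1)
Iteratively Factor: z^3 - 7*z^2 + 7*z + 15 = (z - 3)*(z^2 - 4*z - 5) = (z - 3)*(z + 1)*(z - 5)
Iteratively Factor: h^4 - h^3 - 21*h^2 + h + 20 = (h + 1)*(h^3 - 2*h^2 - 19*h + 20) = (h + 1)*(h + 4)*(h^2 - 6*h + 5) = (h - 1)*(h + 1)*(h + 4)*(h - 5)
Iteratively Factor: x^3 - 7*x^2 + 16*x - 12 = (x - 2)*(x^2 - 5*x + 6) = (x - 3)*(x - 2)*(x - 2)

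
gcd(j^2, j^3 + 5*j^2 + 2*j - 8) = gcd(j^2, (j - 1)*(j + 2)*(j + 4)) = 1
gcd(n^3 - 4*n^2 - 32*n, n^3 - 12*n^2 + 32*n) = n^2 - 8*n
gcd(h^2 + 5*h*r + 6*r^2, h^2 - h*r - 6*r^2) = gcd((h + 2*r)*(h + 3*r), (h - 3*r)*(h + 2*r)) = h + 2*r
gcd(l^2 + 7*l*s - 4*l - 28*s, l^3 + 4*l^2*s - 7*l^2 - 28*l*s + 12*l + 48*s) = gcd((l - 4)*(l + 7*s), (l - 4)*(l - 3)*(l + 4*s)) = l - 4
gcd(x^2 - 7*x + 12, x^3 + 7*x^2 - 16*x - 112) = x - 4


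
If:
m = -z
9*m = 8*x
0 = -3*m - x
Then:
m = 0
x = 0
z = 0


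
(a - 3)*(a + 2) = a^2 - a - 6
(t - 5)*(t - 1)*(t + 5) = t^3 - t^2 - 25*t + 25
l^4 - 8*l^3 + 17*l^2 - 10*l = l*(l - 5)*(l - 2)*(l - 1)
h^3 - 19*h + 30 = (h - 3)*(h - 2)*(h + 5)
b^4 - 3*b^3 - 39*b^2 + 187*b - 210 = (b - 5)*(b - 3)*(b - 2)*(b + 7)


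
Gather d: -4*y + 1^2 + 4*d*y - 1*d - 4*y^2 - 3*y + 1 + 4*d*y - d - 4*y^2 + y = d*(8*y - 2) - 8*y^2 - 6*y + 2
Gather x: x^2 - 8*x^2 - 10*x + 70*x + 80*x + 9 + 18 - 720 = -7*x^2 + 140*x - 693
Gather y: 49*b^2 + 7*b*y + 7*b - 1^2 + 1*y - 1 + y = 49*b^2 + 7*b + y*(7*b + 2) - 2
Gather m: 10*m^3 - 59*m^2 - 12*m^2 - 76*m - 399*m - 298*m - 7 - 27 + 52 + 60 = 10*m^3 - 71*m^2 - 773*m + 78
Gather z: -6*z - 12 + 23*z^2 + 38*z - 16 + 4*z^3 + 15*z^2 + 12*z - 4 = 4*z^3 + 38*z^2 + 44*z - 32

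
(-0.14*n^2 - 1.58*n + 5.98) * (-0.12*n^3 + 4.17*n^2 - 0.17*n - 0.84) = 0.0168*n^5 - 0.3942*n^4 - 7.2824*n^3 + 25.3228*n^2 + 0.3106*n - 5.0232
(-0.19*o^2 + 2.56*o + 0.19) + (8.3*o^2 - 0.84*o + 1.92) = 8.11*o^2 + 1.72*o + 2.11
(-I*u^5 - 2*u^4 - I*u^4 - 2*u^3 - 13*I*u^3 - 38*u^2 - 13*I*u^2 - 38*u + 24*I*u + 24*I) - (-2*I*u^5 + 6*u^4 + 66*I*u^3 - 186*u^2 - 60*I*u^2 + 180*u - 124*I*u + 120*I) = I*u^5 - 8*u^4 - I*u^4 - 2*u^3 - 79*I*u^3 + 148*u^2 + 47*I*u^2 - 218*u + 148*I*u - 96*I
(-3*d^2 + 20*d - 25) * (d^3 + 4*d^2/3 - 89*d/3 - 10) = -3*d^5 + 16*d^4 + 272*d^3/3 - 1790*d^2/3 + 1625*d/3 + 250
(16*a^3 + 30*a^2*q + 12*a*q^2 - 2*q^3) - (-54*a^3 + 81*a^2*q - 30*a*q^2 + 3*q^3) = 70*a^3 - 51*a^2*q + 42*a*q^2 - 5*q^3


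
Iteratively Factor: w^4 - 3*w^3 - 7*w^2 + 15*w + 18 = (w + 2)*(w^3 - 5*w^2 + 3*w + 9) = (w + 1)*(w + 2)*(w^2 - 6*w + 9) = (w - 3)*(w + 1)*(w + 2)*(w - 3)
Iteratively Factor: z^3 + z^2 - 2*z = (z)*(z^2 + z - 2) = z*(z - 1)*(z + 2)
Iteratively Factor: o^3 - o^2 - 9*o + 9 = (o + 3)*(o^2 - 4*o + 3) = (o - 1)*(o + 3)*(o - 3)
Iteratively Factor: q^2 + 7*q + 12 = (q + 3)*(q + 4)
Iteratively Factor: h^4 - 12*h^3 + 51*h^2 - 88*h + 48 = (h - 4)*(h^3 - 8*h^2 + 19*h - 12) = (h - 4)*(h - 3)*(h^2 - 5*h + 4) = (h - 4)^2*(h - 3)*(h - 1)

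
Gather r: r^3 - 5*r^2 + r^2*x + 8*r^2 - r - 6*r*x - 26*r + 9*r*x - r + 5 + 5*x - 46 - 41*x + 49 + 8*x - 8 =r^3 + r^2*(x + 3) + r*(3*x - 28) - 28*x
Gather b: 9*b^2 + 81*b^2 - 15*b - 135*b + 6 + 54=90*b^2 - 150*b + 60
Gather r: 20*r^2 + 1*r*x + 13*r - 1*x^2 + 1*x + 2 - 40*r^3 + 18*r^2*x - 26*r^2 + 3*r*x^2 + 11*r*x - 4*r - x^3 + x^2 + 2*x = -40*r^3 + r^2*(18*x - 6) + r*(3*x^2 + 12*x + 9) - x^3 + 3*x + 2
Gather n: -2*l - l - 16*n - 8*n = -3*l - 24*n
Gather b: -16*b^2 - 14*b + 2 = -16*b^2 - 14*b + 2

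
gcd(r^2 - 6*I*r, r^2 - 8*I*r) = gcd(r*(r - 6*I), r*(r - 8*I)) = r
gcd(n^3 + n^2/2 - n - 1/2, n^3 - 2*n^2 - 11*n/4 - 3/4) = n + 1/2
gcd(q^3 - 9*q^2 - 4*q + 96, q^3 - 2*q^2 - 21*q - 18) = q + 3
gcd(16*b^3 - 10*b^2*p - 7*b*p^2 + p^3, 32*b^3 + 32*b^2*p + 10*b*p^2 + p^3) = 2*b + p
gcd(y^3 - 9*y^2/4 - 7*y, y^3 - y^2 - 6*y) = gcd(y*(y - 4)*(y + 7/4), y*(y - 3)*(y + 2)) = y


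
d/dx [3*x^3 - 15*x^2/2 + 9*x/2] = 9*x^2 - 15*x + 9/2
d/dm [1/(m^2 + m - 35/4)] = 16*(-2*m - 1)/(4*m^2 + 4*m - 35)^2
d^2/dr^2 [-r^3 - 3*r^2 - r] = -6*r - 6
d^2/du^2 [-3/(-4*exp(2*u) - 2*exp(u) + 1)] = (192*exp(3*u) + 72*exp(2*u) + 60*exp(u) + 6)*exp(u)/(64*exp(6*u) + 96*exp(5*u) - 40*exp(3*u) + 6*exp(u) - 1)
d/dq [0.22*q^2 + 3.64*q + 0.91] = 0.44*q + 3.64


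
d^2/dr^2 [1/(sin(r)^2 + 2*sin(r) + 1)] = 2*(3 - 2*sin(r))/(sin(r) + 1)^3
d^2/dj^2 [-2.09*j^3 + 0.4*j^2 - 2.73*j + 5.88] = 0.8 - 12.54*j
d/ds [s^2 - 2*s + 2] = 2*s - 2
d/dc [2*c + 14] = 2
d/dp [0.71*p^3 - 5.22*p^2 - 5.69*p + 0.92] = 2.13*p^2 - 10.44*p - 5.69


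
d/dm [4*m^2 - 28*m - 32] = 8*m - 28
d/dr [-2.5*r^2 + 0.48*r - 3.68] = 0.48 - 5.0*r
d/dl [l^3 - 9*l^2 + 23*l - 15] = 3*l^2 - 18*l + 23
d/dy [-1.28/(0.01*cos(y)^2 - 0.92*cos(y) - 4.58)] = (1.1776 - 0.0256*cos(y))*sin(y)/(-0.01*cos(y)^2 + 0.92*cos(y) + 4.58)^2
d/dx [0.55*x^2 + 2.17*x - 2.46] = 1.1*x + 2.17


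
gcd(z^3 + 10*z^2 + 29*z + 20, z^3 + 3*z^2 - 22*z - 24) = z + 1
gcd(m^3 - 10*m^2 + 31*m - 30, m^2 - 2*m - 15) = m - 5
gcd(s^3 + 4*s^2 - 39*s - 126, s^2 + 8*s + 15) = s + 3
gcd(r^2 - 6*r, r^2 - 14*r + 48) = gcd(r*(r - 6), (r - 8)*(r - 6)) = r - 6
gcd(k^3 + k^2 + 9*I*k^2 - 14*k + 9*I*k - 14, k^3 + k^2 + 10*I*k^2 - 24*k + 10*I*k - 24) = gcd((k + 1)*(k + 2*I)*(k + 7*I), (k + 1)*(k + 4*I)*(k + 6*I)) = k + 1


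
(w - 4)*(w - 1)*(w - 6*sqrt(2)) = w^3 - 6*sqrt(2)*w^2 - 5*w^2 + 4*w + 30*sqrt(2)*w - 24*sqrt(2)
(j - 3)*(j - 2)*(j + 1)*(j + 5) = j^4 + j^3 - 19*j^2 + 11*j + 30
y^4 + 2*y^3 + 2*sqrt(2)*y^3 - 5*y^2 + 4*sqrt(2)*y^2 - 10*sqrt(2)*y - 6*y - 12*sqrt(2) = (y - 2)*(y + 1)*(y + 3)*(y + 2*sqrt(2))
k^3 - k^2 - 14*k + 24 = (k - 3)*(k - 2)*(k + 4)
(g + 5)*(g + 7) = g^2 + 12*g + 35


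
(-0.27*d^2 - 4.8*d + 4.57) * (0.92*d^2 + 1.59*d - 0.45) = -0.2484*d^4 - 4.8453*d^3 - 3.3061*d^2 + 9.4263*d - 2.0565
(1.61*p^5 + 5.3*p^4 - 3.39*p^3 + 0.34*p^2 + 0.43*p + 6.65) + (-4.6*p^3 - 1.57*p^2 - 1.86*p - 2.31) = 1.61*p^5 + 5.3*p^4 - 7.99*p^3 - 1.23*p^2 - 1.43*p + 4.34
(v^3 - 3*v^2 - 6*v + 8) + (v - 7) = v^3 - 3*v^2 - 5*v + 1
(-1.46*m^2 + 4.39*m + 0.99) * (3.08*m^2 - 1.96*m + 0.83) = -4.4968*m^4 + 16.3828*m^3 - 6.767*m^2 + 1.7033*m + 0.8217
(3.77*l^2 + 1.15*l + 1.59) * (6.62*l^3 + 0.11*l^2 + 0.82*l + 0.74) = 24.9574*l^5 + 8.0277*l^4 + 13.7437*l^3 + 3.9077*l^2 + 2.1548*l + 1.1766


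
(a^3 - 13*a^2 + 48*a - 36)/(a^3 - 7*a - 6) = (-a^3 + 13*a^2 - 48*a + 36)/(-a^3 + 7*a + 6)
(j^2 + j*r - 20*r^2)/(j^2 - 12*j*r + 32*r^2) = (-j - 5*r)/(-j + 8*r)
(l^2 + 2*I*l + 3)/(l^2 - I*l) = (l + 3*I)/l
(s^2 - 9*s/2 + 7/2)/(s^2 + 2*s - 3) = (s - 7/2)/(s + 3)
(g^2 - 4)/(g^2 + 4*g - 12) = (g + 2)/(g + 6)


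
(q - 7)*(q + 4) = q^2 - 3*q - 28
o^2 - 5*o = o*(o - 5)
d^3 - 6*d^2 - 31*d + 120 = (d - 8)*(d - 3)*(d + 5)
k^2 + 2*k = k*(k + 2)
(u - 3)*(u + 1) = u^2 - 2*u - 3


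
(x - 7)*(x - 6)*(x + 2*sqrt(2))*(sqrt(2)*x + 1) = sqrt(2)*x^4 - 13*sqrt(2)*x^3 + 5*x^3 - 65*x^2 + 44*sqrt(2)*x^2 - 26*sqrt(2)*x + 210*x + 84*sqrt(2)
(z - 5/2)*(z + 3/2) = z^2 - z - 15/4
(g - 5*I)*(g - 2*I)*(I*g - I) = I*g^3 + 7*g^2 - I*g^2 - 7*g - 10*I*g + 10*I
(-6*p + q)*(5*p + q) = -30*p^2 - p*q + q^2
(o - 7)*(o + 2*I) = o^2 - 7*o + 2*I*o - 14*I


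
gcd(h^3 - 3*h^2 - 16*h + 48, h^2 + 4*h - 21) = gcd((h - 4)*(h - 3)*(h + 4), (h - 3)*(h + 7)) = h - 3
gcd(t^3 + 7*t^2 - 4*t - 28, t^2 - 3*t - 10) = t + 2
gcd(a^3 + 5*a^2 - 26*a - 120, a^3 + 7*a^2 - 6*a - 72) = a^2 + 10*a + 24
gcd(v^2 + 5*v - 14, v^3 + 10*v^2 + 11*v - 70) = v^2 + 5*v - 14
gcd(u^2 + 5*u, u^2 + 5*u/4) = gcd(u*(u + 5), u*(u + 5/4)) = u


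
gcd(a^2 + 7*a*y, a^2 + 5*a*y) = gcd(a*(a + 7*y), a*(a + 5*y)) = a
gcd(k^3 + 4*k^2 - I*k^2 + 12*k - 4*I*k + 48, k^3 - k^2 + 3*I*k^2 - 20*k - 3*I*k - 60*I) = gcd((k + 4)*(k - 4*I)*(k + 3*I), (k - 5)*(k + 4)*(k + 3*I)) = k^2 + k*(4 + 3*I) + 12*I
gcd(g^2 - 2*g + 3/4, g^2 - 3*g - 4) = 1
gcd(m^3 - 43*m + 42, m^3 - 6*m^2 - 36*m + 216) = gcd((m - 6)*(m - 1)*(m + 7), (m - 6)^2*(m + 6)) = m - 6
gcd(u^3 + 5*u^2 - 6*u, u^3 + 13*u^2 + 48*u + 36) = u + 6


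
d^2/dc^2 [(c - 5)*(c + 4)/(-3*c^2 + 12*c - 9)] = 2*(-3*c^3 + 69*c^2 - 249*c + 263)/(3*(c^6 - 12*c^5 + 57*c^4 - 136*c^3 + 171*c^2 - 108*c + 27))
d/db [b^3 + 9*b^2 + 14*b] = 3*b^2 + 18*b + 14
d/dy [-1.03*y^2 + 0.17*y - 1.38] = 0.17 - 2.06*y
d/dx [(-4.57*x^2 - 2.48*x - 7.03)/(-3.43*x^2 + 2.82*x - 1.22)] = (-21.3938*x^2 - 37.075*x + 22.8502)/(11.7649*x^4 - 19.3452*x^3 + 16.3216*x^2 - 6.8808*x + 1.4884)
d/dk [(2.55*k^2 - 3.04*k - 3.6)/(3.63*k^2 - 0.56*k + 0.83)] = (9.6072*k^2 + 30.369*k - 4.5392)/(13.1769*k^4 - 4.0656*k^3 + 6.3394*k^2 - 0.9296*k + 0.6889)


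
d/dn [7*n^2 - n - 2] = 14*n - 1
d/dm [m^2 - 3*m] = 2*m - 3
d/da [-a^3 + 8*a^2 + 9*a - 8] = -3*a^2 + 16*a + 9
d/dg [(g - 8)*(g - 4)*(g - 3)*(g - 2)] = 4*g^3 - 51*g^2 + 196*g - 232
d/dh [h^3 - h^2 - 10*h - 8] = 3*h^2 - 2*h - 10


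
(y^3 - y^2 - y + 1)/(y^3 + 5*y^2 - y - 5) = (y - 1)/(y + 5)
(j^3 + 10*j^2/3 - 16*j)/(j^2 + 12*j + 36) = j*(3*j - 8)/(3*(j + 6))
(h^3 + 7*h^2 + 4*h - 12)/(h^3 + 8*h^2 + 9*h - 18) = (h + 2)/(h + 3)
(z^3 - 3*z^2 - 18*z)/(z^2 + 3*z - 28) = z*(z^2 - 3*z - 18)/(z^2 + 3*z - 28)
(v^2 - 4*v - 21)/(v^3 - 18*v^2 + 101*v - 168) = (v + 3)/(v^2 - 11*v + 24)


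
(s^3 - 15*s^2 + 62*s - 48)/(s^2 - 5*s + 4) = (s^2 - 14*s + 48)/(s - 4)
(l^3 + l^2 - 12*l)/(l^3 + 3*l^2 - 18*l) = (l + 4)/(l + 6)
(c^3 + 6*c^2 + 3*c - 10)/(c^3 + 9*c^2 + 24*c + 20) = (c - 1)/(c + 2)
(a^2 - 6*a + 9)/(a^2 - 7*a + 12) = (a - 3)/(a - 4)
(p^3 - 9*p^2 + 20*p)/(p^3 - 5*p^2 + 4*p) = (p - 5)/(p - 1)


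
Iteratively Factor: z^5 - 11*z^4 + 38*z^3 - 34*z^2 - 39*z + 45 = (z + 1)*(z^4 - 12*z^3 + 50*z^2 - 84*z + 45) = (z - 1)*(z + 1)*(z^3 - 11*z^2 + 39*z - 45) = (z - 3)*(z - 1)*(z + 1)*(z^2 - 8*z + 15) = (z - 3)^2*(z - 1)*(z + 1)*(z - 5)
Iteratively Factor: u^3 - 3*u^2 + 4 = (u - 2)*(u^2 - u - 2) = (u - 2)*(u + 1)*(u - 2)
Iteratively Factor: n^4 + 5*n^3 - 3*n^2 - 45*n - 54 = (n + 2)*(n^3 + 3*n^2 - 9*n - 27) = (n + 2)*(n + 3)*(n^2 - 9) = (n - 3)*(n + 2)*(n + 3)*(n + 3)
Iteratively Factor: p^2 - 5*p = (p - 5)*(p)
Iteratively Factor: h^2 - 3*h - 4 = (h + 1)*(h - 4)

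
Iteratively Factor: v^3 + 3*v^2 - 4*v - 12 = (v + 3)*(v^2 - 4) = (v - 2)*(v + 3)*(v + 2)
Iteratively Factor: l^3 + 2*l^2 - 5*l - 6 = (l + 1)*(l^2 + l - 6) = (l + 1)*(l + 3)*(l - 2)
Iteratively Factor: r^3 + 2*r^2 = (r + 2)*(r^2) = r*(r + 2)*(r)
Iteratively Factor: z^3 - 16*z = (z)*(z^2 - 16) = z*(z + 4)*(z - 4)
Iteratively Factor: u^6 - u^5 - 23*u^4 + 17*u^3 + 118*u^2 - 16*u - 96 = (u - 1)*(u^5 - 23*u^3 - 6*u^2 + 112*u + 96) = (u - 1)*(u + 2)*(u^4 - 2*u^3 - 19*u^2 + 32*u + 48) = (u - 4)*(u - 1)*(u + 2)*(u^3 + 2*u^2 - 11*u - 12) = (u - 4)*(u - 1)*(u + 2)*(u + 4)*(u^2 - 2*u - 3) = (u - 4)*(u - 1)*(u + 1)*(u + 2)*(u + 4)*(u - 3)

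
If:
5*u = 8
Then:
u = 8/5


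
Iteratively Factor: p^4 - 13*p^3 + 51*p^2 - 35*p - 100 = (p - 5)*(p^3 - 8*p^2 + 11*p + 20) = (p - 5)*(p + 1)*(p^2 - 9*p + 20) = (p - 5)^2*(p + 1)*(p - 4)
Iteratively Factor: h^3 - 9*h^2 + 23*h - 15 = (h - 1)*(h^2 - 8*h + 15) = (h - 5)*(h - 1)*(h - 3)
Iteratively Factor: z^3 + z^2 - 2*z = (z - 1)*(z^2 + 2*z) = z*(z - 1)*(z + 2)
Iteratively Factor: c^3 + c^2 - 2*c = (c)*(c^2 + c - 2) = c*(c + 2)*(c - 1)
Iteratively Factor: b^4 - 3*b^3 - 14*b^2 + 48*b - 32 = (b - 1)*(b^3 - 2*b^2 - 16*b + 32) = (b - 1)*(b + 4)*(b^2 - 6*b + 8) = (b - 2)*(b - 1)*(b + 4)*(b - 4)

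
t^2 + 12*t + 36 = (t + 6)^2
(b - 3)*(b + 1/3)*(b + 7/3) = b^3 - b^2/3 - 65*b/9 - 7/3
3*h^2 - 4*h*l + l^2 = (-3*h + l)*(-h + l)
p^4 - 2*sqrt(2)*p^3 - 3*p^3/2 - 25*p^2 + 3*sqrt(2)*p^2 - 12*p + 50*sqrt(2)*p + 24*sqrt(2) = (p - 6)*(p + 1/2)*(p + 4)*(p - 2*sqrt(2))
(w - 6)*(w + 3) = w^2 - 3*w - 18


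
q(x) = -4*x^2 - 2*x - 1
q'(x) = -8*x - 2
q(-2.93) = -29.48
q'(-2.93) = 21.44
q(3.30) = -51.16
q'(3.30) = -28.40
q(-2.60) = -22.84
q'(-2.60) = 18.80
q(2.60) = -33.24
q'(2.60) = -22.80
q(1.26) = -9.87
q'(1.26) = -12.08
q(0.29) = -1.92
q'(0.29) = -4.32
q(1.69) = -15.80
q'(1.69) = -15.52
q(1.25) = -9.75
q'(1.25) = -12.00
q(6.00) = -157.00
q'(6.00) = -50.00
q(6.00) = -157.00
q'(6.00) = -50.00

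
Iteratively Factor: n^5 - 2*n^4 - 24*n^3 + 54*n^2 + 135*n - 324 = (n - 3)*(n^4 + n^3 - 21*n^2 - 9*n + 108) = (n - 3)^2*(n^3 + 4*n^2 - 9*n - 36) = (n - 3)^2*(n + 4)*(n^2 - 9) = (n - 3)^2*(n + 3)*(n + 4)*(n - 3)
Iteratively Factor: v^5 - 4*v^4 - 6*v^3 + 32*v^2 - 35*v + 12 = (v - 1)*(v^4 - 3*v^3 - 9*v^2 + 23*v - 12) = (v - 1)*(v + 3)*(v^3 - 6*v^2 + 9*v - 4) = (v - 1)^2*(v + 3)*(v^2 - 5*v + 4) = (v - 4)*(v - 1)^2*(v + 3)*(v - 1)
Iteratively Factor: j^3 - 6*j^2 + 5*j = (j)*(j^2 - 6*j + 5) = j*(j - 1)*(j - 5)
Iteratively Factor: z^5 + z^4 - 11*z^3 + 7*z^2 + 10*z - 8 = (z - 1)*(z^4 + 2*z^3 - 9*z^2 - 2*z + 8) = (z - 2)*(z - 1)*(z^3 + 4*z^2 - z - 4) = (z - 2)*(z - 1)*(z + 4)*(z^2 - 1) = (z - 2)*(z - 1)^2*(z + 4)*(z + 1)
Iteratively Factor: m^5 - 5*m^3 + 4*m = (m - 1)*(m^4 + m^3 - 4*m^2 - 4*m) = (m - 2)*(m - 1)*(m^3 + 3*m^2 + 2*m) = (m - 2)*(m - 1)*(m + 2)*(m^2 + m) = m*(m - 2)*(m - 1)*(m + 2)*(m + 1)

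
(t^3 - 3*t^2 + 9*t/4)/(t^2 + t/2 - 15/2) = t*(4*t^2 - 12*t + 9)/(2*(2*t^2 + t - 15))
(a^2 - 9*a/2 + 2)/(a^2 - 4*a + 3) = (a^2 - 9*a/2 + 2)/(a^2 - 4*a + 3)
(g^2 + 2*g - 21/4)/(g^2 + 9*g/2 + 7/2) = (g - 3/2)/(g + 1)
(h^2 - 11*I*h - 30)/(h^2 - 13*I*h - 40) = (h - 6*I)/(h - 8*I)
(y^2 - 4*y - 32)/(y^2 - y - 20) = (y - 8)/(y - 5)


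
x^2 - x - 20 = (x - 5)*(x + 4)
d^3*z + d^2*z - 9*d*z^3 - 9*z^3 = (d - 3*z)*(d + 3*z)*(d*z + z)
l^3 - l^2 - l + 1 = (l - 1)^2*(l + 1)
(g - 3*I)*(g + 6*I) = g^2 + 3*I*g + 18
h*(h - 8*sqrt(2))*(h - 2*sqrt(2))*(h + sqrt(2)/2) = h^4 - 19*sqrt(2)*h^3/2 + 22*h^2 + 16*sqrt(2)*h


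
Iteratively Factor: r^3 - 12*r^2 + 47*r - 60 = (r - 5)*(r^2 - 7*r + 12) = (r - 5)*(r - 3)*(r - 4)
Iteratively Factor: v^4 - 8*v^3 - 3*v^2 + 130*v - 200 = (v + 4)*(v^3 - 12*v^2 + 45*v - 50) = (v - 5)*(v + 4)*(v^2 - 7*v + 10) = (v - 5)^2*(v + 4)*(v - 2)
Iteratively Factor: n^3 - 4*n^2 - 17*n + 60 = (n - 3)*(n^2 - n - 20) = (n - 3)*(n + 4)*(n - 5)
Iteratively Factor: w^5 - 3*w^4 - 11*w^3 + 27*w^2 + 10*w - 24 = (w + 3)*(w^4 - 6*w^3 + 7*w^2 + 6*w - 8) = (w - 4)*(w + 3)*(w^3 - 2*w^2 - w + 2) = (w - 4)*(w - 2)*(w + 3)*(w^2 - 1) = (w - 4)*(w - 2)*(w + 1)*(w + 3)*(w - 1)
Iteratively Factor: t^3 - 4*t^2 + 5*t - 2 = (t - 2)*(t^2 - 2*t + 1) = (t - 2)*(t - 1)*(t - 1)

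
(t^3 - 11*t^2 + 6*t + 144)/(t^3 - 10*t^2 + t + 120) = (t - 6)/(t - 5)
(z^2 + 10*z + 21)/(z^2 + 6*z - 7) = (z + 3)/(z - 1)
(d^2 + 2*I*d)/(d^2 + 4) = d/(d - 2*I)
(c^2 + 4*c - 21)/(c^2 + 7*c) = (c - 3)/c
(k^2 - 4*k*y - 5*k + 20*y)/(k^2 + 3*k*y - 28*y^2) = (k - 5)/(k + 7*y)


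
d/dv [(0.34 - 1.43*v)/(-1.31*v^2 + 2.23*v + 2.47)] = (-1.8733*v^2 + 0.8908*v - 4.2903)/(1.7161*v^4 - 5.8426*v^3 - 1.4985*v^2 + 11.0162*v + 6.1009)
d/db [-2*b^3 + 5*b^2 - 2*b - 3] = -6*b^2 + 10*b - 2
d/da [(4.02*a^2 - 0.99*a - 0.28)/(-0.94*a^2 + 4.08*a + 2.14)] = (15.471*a^2 + 16.6792*a - 0.9762)/(0.8836*a^4 - 7.6704*a^3 + 12.6232*a^2 + 17.4624*a + 4.5796)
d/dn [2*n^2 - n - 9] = 4*n - 1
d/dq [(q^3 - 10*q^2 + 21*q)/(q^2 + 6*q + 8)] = (q^4 + 12*q^3 - 57*q^2 - 160*q + 168)/(q^4 + 12*q^3 + 52*q^2 + 96*q + 64)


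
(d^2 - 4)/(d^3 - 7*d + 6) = (d + 2)/(d^2 + 2*d - 3)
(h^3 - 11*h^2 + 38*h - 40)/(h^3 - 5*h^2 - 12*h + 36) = (h^2 - 9*h + 20)/(h^2 - 3*h - 18)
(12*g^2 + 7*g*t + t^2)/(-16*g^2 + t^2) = (3*g + t)/(-4*g + t)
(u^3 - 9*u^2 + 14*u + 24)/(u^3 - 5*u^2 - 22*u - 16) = (u^2 - 10*u + 24)/(u^2 - 6*u - 16)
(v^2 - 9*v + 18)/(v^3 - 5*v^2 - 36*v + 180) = (v - 3)/(v^2 + v - 30)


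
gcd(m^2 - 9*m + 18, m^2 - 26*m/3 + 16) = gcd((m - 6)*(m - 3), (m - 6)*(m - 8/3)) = m - 6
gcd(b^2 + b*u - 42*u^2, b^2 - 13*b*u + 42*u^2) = -b + 6*u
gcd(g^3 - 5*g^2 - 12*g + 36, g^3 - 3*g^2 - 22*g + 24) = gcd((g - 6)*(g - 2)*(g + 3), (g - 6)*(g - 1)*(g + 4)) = g - 6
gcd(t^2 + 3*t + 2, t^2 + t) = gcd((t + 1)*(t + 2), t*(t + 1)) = t + 1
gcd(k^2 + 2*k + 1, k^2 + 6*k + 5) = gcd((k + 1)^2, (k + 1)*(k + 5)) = k + 1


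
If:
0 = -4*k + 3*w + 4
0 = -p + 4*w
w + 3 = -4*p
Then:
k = 59/68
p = -12/17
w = -3/17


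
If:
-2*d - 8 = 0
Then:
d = -4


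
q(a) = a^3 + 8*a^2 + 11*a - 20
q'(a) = 3*a^2 + 16*a + 11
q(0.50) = -12.38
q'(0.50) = 19.75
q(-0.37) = -23.03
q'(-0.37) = 5.49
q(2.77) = 93.11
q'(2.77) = 78.34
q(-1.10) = -23.75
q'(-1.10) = -2.97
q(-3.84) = -0.90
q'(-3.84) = -6.20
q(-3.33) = -4.84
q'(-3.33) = -9.01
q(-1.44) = -22.24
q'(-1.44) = -5.82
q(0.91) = -2.61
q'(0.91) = 28.04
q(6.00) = 550.00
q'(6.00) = 215.00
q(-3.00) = -8.00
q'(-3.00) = -10.00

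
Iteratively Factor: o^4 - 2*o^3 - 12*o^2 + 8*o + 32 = (o - 2)*(o^3 - 12*o - 16) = (o - 2)*(o + 2)*(o^2 - 2*o - 8) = (o - 4)*(o - 2)*(o + 2)*(o + 2)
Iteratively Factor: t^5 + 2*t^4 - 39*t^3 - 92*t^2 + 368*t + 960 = (t + 4)*(t^4 - 2*t^3 - 31*t^2 + 32*t + 240) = (t + 3)*(t + 4)*(t^3 - 5*t^2 - 16*t + 80) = (t + 3)*(t + 4)^2*(t^2 - 9*t + 20) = (t - 4)*(t + 3)*(t + 4)^2*(t - 5)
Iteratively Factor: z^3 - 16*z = (z + 4)*(z^2 - 4*z) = (z - 4)*(z + 4)*(z)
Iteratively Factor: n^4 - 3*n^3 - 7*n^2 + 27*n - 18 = (n + 3)*(n^3 - 6*n^2 + 11*n - 6) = (n - 3)*(n + 3)*(n^2 - 3*n + 2) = (n - 3)*(n - 2)*(n + 3)*(n - 1)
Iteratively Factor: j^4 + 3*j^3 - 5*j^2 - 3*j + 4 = (j - 1)*(j^3 + 4*j^2 - j - 4) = (j - 1)^2*(j^2 + 5*j + 4) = (j - 1)^2*(j + 1)*(j + 4)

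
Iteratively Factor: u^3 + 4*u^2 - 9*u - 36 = (u + 3)*(u^2 + u - 12) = (u + 3)*(u + 4)*(u - 3)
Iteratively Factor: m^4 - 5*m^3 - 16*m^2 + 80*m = (m + 4)*(m^3 - 9*m^2 + 20*m) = (m - 4)*(m + 4)*(m^2 - 5*m) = (m - 5)*(m - 4)*(m + 4)*(m)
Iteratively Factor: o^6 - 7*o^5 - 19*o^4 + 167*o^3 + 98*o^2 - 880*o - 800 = (o + 4)*(o^5 - 11*o^4 + 25*o^3 + 67*o^2 - 170*o - 200) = (o - 5)*(o + 4)*(o^4 - 6*o^3 - 5*o^2 + 42*o + 40) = (o - 5)^2*(o + 4)*(o^3 - o^2 - 10*o - 8) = (o - 5)^2*(o + 2)*(o + 4)*(o^2 - 3*o - 4) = (o - 5)^2*(o - 4)*(o + 2)*(o + 4)*(o + 1)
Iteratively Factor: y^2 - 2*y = (y - 2)*(y)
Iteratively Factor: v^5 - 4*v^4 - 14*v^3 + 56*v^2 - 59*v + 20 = (v - 1)*(v^4 - 3*v^3 - 17*v^2 + 39*v - 20) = (v - 1)^2*(v^3 - 2*v^2 - 19*v + 20) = (v - 5)*(v - 1)^2*(v^2 + 3*v - 4) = (v - 5)*(v - 1)^3*(v + 4)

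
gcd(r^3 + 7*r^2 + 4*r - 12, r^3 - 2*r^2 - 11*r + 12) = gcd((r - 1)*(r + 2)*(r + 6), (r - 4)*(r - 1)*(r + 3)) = r - 1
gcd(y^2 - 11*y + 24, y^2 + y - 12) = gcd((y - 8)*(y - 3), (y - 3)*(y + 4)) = y - 3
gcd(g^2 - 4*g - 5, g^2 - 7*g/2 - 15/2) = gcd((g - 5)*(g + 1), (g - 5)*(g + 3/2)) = g - 5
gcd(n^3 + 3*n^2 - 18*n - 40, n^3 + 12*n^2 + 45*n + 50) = n^2 + 7*n + 10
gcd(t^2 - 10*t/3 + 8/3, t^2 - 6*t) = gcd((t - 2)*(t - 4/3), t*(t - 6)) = 1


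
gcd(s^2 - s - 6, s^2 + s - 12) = s - 3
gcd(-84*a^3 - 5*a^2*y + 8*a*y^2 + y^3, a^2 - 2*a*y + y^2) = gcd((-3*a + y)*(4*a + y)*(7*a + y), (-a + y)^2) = 1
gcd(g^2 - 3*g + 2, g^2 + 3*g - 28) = 1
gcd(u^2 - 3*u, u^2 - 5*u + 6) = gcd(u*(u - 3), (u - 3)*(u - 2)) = u - 3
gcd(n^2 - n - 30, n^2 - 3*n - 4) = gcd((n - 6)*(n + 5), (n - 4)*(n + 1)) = 1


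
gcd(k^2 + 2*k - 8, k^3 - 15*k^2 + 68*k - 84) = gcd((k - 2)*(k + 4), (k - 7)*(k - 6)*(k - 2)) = k - 2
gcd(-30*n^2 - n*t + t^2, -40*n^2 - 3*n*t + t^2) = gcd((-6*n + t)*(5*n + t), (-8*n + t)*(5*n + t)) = 5*n + t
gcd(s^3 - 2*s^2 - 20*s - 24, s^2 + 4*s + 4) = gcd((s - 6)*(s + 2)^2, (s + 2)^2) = s^2 + 4*s + 4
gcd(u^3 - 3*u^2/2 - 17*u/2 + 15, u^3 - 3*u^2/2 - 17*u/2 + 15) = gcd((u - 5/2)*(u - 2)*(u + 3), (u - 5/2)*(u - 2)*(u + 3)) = u^3 - 3*u^2/2 - 17*u/2 + 15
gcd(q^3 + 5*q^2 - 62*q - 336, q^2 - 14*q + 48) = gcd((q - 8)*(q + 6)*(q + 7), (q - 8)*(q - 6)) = q - 8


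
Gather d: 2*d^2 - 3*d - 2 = 2*d^2 - 3*d - 2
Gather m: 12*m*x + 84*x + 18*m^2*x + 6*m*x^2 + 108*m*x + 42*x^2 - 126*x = 18*m^2*x + m*(6*x^2 + 120*x) + 42*x^2 - 42*x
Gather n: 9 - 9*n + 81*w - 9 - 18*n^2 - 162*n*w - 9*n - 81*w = -18*n^2 + n*(-162*w - 18)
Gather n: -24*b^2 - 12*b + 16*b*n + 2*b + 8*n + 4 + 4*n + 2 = -24*b^2 - 10*b + n*(16*b + 12) + 6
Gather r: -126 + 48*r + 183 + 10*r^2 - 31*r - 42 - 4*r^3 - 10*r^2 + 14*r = -4*r^3 + 31*r + 15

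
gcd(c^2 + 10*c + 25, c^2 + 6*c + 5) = c + 5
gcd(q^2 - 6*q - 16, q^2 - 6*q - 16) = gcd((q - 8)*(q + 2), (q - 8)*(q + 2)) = q^2 - 6*q - 16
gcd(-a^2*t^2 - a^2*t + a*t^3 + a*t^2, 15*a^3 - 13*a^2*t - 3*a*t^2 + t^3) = -a + t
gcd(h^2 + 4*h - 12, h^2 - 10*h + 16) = h - 2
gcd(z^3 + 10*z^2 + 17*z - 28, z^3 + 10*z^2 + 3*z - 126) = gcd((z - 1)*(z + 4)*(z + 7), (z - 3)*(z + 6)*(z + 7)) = z + 7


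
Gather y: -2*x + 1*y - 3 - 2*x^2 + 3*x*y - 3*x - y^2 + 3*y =-2*x^2 - 5*x - y^2 + y*(3*x + 4) - 3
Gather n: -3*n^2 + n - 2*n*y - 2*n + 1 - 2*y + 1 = -3*n^2 + n*(-2*y - 1) - 2*y + 2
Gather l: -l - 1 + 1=-l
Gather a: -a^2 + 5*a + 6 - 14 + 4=-a^2 + 5*a - 4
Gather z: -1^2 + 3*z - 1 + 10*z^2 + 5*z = 10*z^2 + 8*z - 2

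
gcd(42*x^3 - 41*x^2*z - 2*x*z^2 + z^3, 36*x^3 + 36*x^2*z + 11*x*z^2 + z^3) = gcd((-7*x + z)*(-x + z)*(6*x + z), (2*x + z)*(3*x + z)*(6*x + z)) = 6*x + z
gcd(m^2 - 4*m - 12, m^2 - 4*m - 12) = m^2 - 4*m - 12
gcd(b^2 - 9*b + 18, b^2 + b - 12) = b - 3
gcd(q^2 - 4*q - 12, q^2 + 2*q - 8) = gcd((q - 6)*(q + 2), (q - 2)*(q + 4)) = 1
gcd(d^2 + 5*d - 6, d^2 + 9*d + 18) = d + 6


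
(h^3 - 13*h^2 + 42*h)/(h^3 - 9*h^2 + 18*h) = (h - 7)/(h - 3)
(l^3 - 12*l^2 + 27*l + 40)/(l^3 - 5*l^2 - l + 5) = (l - 8)/(l - 1)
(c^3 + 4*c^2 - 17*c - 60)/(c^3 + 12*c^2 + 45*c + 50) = (c^2 - c - 12)/(c^2 + 7*c + 10)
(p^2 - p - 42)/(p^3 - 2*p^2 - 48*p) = (p - 7)/(p*(p - 8))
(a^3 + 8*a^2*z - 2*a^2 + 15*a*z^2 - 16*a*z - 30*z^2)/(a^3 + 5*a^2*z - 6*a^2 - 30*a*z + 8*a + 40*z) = (a + 3*z)/(a - 4)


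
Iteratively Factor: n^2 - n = (n)*(n - 1)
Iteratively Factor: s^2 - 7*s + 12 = (s - 4)*(s - 3)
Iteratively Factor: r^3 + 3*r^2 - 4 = (r + 2)*(r^2 + r - 2) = (r + 2)^2*(r - 1)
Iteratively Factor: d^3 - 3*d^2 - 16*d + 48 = (d - 4)*(d^2 + d - 12) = (d - 4)*(d + 4)*(d - 3)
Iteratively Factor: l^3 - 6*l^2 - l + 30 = (l - 3)*(l^2 - 3*l - 10) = (l - 3)*(l + 2)*(l - 5)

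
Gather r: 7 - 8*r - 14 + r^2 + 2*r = r^2 - 6*r - 7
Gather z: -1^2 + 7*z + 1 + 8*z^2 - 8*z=8*z^2 - z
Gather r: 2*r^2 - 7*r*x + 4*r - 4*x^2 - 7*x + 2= 2*r^2 + r*(4 - 7*x) - 4*x^2 - 7*x + 2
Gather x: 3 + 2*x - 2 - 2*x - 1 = 0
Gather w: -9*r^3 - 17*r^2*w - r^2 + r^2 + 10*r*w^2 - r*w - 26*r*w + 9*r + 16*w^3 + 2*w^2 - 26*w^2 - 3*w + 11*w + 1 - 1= -9*r^3 + 9*r + 16*w^3 + w^2*(10*r - 24) + w*(-17*r^2 - 27*r + 8)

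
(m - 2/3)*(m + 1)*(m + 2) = m^3 + 7*m^2/3 - 4/3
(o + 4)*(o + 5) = o^2 + 9*o + 20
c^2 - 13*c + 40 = (c - 8)*(c - 5)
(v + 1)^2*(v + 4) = v^3 + 6*v^2 + 9*v + 4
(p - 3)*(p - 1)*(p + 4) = p^3 - 13*p + 12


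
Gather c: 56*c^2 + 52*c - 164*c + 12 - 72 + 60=56*c^2 - 112*c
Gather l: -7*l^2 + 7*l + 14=-7*l^2 + 7*l + 14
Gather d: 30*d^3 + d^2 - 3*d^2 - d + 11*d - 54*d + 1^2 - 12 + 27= 30*d^3 - 2*d^2 - 44*d + 16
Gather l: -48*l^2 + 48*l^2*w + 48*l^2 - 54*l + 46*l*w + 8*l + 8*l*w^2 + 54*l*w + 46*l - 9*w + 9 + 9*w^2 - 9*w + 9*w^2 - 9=48*l^2*w + l*(8*w^2 + 100*w) + 18*w^2 - 18*w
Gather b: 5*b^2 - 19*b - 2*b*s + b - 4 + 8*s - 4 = 5*b^2 + b*(-2*s - 18) + 8*s - 8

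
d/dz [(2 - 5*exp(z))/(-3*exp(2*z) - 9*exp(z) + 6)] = (-5*exp(2*z) + 4*exp(z) - 4)*exp(z)/(3*(exp(4*z) + 6*exp(3*z) + 5*exp(2*z) - 12*exp(z) + 4))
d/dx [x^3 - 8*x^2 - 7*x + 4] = 3*x^2 - 16*x - 7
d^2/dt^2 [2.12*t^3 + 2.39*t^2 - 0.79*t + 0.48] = 12.72*t + 4.78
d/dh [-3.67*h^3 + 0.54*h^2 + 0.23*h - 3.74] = -11.01*h^2 + 1.08*h + 0.23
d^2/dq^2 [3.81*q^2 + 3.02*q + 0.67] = 7.62000000000000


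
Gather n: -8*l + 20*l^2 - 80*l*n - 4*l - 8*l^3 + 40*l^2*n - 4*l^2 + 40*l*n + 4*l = -8*l^3 + 16*l^2 - 8*l + n*(40*l^2 - 40*l)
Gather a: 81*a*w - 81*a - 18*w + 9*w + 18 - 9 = a*(81*w - 81) - 9*w + 9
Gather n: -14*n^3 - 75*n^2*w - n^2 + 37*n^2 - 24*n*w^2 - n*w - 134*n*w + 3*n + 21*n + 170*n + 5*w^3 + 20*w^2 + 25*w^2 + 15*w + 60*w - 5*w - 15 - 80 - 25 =-14*n^3 + n^2*(36 - 75*w) + n*(-24*w^2 - 135*w + 194) + 5*w^3 + 45*w^2 + 70*w - 120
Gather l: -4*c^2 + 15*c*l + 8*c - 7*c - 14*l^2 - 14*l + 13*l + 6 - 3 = -4*c^2 + c - 14*l^2 + l*(15*c - 1) + 3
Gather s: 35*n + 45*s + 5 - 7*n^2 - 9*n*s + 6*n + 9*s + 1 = -7*n^2 + 41*n + s*(54 - 9*n) + 6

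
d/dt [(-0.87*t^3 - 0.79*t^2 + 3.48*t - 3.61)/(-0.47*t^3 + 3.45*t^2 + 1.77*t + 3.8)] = (-3.3728*t^4 + 0.1914*t^3 - 28.4124*t^2 + 18.905*t + 19.6137)/(0.2209*t^6 - 3.243*t^5 + 10.2387*t^4 + 8.641*t^3 + 29.3529*t^2 + 13.452*t + 14.44)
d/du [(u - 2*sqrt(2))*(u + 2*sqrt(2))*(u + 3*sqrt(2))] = 3*u^2 + 6*sqrt(2)*u - 8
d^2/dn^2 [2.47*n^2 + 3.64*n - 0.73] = 4.94000000000000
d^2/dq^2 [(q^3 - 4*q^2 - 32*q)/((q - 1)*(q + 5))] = 10*(q^3 - 24*q^2 - 81*q - 148)/(q^6 + 12*q^5 + 33*q^4 - 56*q^3 - 165*q^2 + 300*q - 125)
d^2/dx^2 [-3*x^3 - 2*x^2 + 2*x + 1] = -18*x - 4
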